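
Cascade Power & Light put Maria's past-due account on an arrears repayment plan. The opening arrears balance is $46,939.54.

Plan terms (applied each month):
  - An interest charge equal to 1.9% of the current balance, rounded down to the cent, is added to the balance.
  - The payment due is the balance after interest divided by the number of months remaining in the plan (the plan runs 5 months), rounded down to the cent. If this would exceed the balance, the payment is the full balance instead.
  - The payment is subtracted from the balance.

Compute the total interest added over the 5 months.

$2,744.28

# | Opening | Interest | Payment | End bal
1 | $46,939.54 | $891.85 | $9,566.27 | $38,265.12
2 | $38,265.12 | $727.03 | $9,748.03 | $29,244.12
3 | $29,244.12 | $555.63 | $9,933.25 | $19,866.50
4 | $19,866.50 | $377.46 | $10,121.98 | $10,121.98
5 | $10,121.98 | $192.31 | $10,314.29 | $0.00
Total interest: $891.85 + $727.03 + $555.63 + $377.46 + $192.31 = $2,744.28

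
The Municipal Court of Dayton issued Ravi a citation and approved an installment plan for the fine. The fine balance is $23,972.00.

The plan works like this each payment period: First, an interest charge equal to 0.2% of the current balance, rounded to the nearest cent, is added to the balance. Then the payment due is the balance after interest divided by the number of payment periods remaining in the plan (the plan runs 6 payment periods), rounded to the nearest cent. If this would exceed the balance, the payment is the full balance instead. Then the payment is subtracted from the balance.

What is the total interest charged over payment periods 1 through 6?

Payment period 1: $23,972.00 +$47.94 interest = $24,019.94; pay $4,003.32 → $20,016.62
Payment period 2: $20,016.62 +$40.03 interest = $20,056.65; pay $4,011.33 → $16,045.32
Payment period 3: $16,045.32 +$32.09 interest = $16,077.41; pay $4,019.35 → $12,058.06
Payment period 4: $12,058.06 +$24.12 interest = $12,082.18; pay $4,027.39 → $8,054.79
Payment period 5: $8,054.79 +$16.11 interest = $8,070.90; pay $4,035.45 → $4,035.45
Payment period 6: $4,035.45 +$8.07 interest = $4,043.52; pay $4,043.52 → $0.00
Total interest: $47.94 + $40.03 + $32.09 + $24.12 + $16.11 + $8.07 = $168.36

$168.36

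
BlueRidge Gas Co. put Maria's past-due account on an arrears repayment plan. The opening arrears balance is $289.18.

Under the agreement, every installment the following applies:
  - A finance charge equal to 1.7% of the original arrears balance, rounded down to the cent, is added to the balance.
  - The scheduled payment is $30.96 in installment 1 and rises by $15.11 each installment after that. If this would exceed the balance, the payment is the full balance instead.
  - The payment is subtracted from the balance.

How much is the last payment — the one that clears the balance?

$12.74

Installment 1: $289.18 +$4.91 interest = $294.09; pay $30.96 → $263.13
Installment 2: $263.13 +$4.91 interest = $268.04; pay $46.07 → $221.97
Installment 3: $221.97 +$4.91 interest = $226.88; pay $61.18 → $165.70
Installment 4: $165.70 +$4.91 interest = $170.61; pay $76.29 → $94.32
Installment 5: $94.32 +$4.91 interest = $99.23; pay $91.40 → $7.83
Installment 6: $7.83 +$4.91 interest = $12.74; pay $12.74 → $0.00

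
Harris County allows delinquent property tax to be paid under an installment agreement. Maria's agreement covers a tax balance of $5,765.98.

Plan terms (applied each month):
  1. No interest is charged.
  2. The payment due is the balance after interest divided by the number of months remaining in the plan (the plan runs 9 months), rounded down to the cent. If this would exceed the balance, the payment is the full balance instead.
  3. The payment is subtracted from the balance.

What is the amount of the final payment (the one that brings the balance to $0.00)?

$640.67

Month 1: opening $5,765.98; payment $640.66; balance $5,125.32
Month 2: opening $5,125.32; payment $640.66; balance $4,484.66
Month 3: opening $4,484.66; payment $640.66; balance $3,844.00
Month 4: opening $3,844.00; payment $640.66; balance $3,203.34
Month 5: opening $3,203.34; payment $640.66; balance $2,562.68
Month 6: opening $2,562.68; payment $640.67; balance $1,922.01
Month 7: opening $1,922.01; payment $640.67; balance $1,281.34
Month 8: opening $1,281.34; payment $640.67; balance $640.67
Month 9: opening $640.67; payment $640.67; balance $0.00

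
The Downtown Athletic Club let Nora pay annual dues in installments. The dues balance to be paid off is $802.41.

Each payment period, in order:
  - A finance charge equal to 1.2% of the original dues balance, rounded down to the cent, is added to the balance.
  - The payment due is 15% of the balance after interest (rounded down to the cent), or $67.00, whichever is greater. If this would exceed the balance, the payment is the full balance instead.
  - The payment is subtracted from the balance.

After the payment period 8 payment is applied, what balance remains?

Payment period 1: $802.41 +$9.62 interest = $812.03; pay $121.80 → $690.23
Payment period 2: $690.23 +$9.62 interest = $699.85; pay $104.97 → $594.88
Payment period 3: $594.88 +$9.62 interest = $604.50; pay $90.67 → $513.83
Payment period 4: $513.83 +$9.62 interest = $523.45; pay $78.51 → $444.94
Payment period 5: $444.94 +$9.62 interest = $454.56; pay $68.18 → $386.38
Payment period 6: $386.38 +$9.62 interest = $396.00; pay $67.00 → $329.00
Payment period 7: $329.00 +$9.62 interest = $338.62; pay $67.00 → $271.62
Payment period 8: $271.62 +$9.62 interest = $281.24; pay $67.00 → $214.24

$214.24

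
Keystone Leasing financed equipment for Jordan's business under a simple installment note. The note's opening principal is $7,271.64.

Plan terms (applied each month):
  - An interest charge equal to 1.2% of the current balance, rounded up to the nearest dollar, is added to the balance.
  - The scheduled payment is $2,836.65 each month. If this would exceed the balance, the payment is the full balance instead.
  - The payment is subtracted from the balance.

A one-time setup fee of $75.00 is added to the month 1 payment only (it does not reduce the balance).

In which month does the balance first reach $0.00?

3

Month 1: $7,271.64 +$88.00 interest = $7,359.64; pay $2,836.65 (+ $75.00 fee) → $4,522.99
Month 2: $4,522.99 +$55.00 interest = $4,577.99; pay $2,836.65 → $1,741.34
Month 3: $1,741.34 +$21.00 interest = $1,762.34; pay $1,762.34 → $0.00
Balance reaches $0.00 in month 3.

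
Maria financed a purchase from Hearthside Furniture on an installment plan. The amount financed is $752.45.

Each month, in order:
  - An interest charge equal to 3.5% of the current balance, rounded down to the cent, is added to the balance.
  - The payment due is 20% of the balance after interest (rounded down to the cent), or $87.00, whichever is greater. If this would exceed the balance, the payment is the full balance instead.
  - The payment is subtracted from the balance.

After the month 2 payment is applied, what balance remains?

Month 1: opening $752.45; interest $26.33 → $778.78; payment $155.75; balance $623.03
Month 2: opening $623.03; interest $21.80 → $644.83; payment $128.96; balance $515.87

$515.87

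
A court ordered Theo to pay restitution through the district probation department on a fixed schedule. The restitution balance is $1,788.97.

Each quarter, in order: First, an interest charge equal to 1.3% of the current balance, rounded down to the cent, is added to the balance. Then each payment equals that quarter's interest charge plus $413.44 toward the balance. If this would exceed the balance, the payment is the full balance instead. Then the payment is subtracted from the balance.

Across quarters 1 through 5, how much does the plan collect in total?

Quarter 1: $1,788.97 +$23.25 interest = $1,812.22; pay $436.69 → $1,375.53
Quarter 2: $1,375.53 +$17.88 interest = $1,393.41; pay $431.32 → $962.09
Quarter 3: $962.09 +$12.50 interest = $974.59; pay $425.94 → $548.65
Quarter 4: $548.65 +$7.13 interest = $555.78; pay $420.57 → $135.21
Quarter 5: $135.21 +$1.75 interest = $136.96; pay $136.96 → $0.00
Total paid: $1,851.48

$1,851.48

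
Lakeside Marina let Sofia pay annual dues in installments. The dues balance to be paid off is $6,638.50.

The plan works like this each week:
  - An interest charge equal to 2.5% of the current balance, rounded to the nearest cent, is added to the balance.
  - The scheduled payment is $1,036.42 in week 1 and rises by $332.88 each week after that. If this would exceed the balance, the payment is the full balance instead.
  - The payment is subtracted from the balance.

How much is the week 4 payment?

$2,035.06

# | Opening | Interest | Payment | End bal
1 | $6,638.50 | $165.96 | $1,036.42 | $5,768.04
2 | $5,768.04 | $144.20 | $1,369.30 | $4,542.94
3 | $4,542.94 | $113.57 | $1,702.18 | $2,954.33
4 | $2,954.33 | $73.86 | $2,035.06 | $993.13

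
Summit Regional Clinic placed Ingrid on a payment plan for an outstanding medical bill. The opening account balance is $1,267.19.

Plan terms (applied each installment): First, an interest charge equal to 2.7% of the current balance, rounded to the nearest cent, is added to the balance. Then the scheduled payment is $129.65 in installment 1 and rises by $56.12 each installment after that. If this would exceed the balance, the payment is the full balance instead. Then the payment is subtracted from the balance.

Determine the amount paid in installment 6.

Installment 1: opening $1,267.19; interest $34.21 → $1,301.40; payment $129.65; balance $1,171.75
Installment 2: opening $1,171.75; interest $31.64 → $1,203.39; payment $185.77; balance $1,017.62
Installment 3: opening $1,017.62; interest $27.48 → $1,045.10; payment $241.89; balance $803.21
Installment 4: opening $803.21; interest $21.69 → $824.90; payment $298.01; balance $526.89
Installment 5: opening $526.89; interest $14.23 → $541.12; payment $354.13; balance $186.99
Installment 6: opening $186.99; interest $5.05 → $192.04; payment $192.04; balance $0.00

$192.04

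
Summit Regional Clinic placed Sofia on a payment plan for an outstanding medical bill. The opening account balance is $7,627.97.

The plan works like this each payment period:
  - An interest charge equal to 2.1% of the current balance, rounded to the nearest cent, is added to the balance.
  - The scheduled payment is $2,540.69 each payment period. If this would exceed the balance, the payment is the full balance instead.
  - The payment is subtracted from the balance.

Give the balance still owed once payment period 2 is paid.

# | Opening | Interest | Payment | End bal
1 | $7,627.97 | $160.19 | $2,540.69 | $5,247.47
2 | $5,247.47 | $110.20 | $2,540.69 | $2,816.98

$2,816.98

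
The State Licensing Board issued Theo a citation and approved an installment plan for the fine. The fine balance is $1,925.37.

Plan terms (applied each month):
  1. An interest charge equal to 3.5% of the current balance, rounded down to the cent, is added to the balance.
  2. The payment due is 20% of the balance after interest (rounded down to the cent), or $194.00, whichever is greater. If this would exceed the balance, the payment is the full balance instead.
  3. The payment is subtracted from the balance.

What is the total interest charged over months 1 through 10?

$308.33

Month 1: opening $1,925.37; interest $67.38 → $1,992.75; payment $398.55; balance $1,594.20
Month 2: opening $1,594.20; interest $55.79 → $1,649.99; payment $329.99; balance $1,320.00
Month 3: opening $1,320.00; interest $46.20 → $1,366.20; payment $273.24; balance $1,092.96
Month 4: opening $1,092.96; interest $38.25 → $1,131.21; payment $226.24; balance $904.97
Month 5: opening $904.97; interest $31.67 → $936.64; payment $194.00; balance $742.64
Month 6: opening $742.64; interest $25.99 → $768.63; payment $194.00; balance $574.63
Month 7: opening $574.63; interest $20.11 → $594.74; payment $194.00; balance $400.74
Month 8: opening $400.74; interest $14.02 → $414.76; payment $194.00; balance $220.76
Month 9: opening $220.76; interest $7.72 → $228.48; payment $194.00; balance $34.48
Month 10: opening $34.48; interest $1.20 → $35.68; payment $35.68; balance $0.00
Total interest: $67.38 + $55.79 + $46.20 + $38.25 + $31.67 + $25.99 + $20.11 + $14.02 + $7.72 + $1.20 = $308.33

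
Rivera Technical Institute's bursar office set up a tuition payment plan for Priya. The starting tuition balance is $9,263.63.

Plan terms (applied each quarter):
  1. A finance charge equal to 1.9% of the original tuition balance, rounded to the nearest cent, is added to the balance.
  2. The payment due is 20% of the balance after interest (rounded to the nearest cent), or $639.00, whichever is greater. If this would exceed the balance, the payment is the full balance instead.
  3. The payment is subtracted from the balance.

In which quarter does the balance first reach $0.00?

# | Opening | Interest | Payment | End bal
1 | $9,263.63 | $176.01 | $1,887.93 | $7,551.71
2 | $7,551.71 | $176.01 | $1,545.54 | $6,182.18
3 | $6,182.18 | $176.01 | $1,271.64 | $5,086.55
4 | $5,086.55 | $176.01 | $1,052.51 | $4,210.05
5 | $4,210.05 | $176.01 | $877.21 | $3,508.85
6 | $3,508.85 | $176.01 | $736.97 | $2,947.89
7 | $2,947.89 | $176.01 | $639.00 | $2,484.90
8 | $2,484.90 | $176.01 | $639.00 | $2,021.91
9 | $2,021.91 | $176.01 | $639.00 | $1,558.92
10 | $1,558.92 | $176.01 | $639.00 | $1,095.93
11 | $1,095.93 | $176.01 | $639.00 | $632.94
12 | $632.94 | $176.01 | $639.00 | $169.95
13 | $169.95 | $176.01 | $345.96 | $0.00
Balance reaches $0.00 in quarter 13.

13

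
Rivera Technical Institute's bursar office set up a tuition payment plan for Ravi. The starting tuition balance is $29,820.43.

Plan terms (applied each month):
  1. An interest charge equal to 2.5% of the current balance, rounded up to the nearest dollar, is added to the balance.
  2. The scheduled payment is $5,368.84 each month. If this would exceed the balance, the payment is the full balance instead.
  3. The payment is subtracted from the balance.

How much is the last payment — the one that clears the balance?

Month 1: opening $29,820.43; interest $746.00 → $30,566.43; payment $5,368.84; balance $25,197.59
Month 2: opening $25,197.59; interest $630.00 → $25,827.59; payment $5,368.84; balance $20,458.75
Month 3: opening $20,458.75; interest $512.00 → $20,970.75; payment $5,368.84; balance $15,601.91
Month 4: opening $15,601.91; interest $391.00 → $15,992.91; payment $5,368.84; balance $10,624.07
Month 5: opening $10,624.07; interest $266.00 → $10,890.07; payment $5,368.84; balance $5,521.23
Month 6: opening $5,521.23; interest $139.00 → $5,660.23; payment $5,368.84; balance $291.39
Month 7: opening $291.39; interest $8.00 → $299.39; payment $299.39; balance $0.00

$299.39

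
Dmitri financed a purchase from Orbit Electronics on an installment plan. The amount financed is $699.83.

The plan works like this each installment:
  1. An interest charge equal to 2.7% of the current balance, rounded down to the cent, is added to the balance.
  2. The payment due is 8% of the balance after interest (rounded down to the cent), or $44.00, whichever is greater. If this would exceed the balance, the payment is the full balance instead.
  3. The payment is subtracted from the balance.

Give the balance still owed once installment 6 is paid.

Installment 1: $699.83 +$18.89 interest = $718.72; pay $57.49 → $661.23
Installment 2: $661.23 +$17.85 interest = $679.08; pay $54.32 → $624.76
Installment 3: $624.76 +$16.86 interest = $641.62; pay $51.32 → $590.30
Installment 4: $590.30 +$15.93 interest = $606.23; pay $48.49 → $557.74
Installment 5: $557.74 +$15.05 interest = $572.79; pay $45.82 → $526.97
Installment 6: $526.97 +$14.22 interest = $541.19; pay $44.00 → $497.19

$497.19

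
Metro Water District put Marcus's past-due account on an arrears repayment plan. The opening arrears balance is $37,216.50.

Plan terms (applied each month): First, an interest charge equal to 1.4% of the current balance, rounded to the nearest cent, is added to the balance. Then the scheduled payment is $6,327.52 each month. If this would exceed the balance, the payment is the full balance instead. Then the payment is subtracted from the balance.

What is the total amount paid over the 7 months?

# | Opening | Interest | Payment | End bal
1 | $37,216.50 | $521.03 | $6,327.52 | $31,410.01
2 | $31,410.01 | $439.74 | $6,327.52 | $25,522.23
3 | $25,522.23 | $357.31 | $6,327.52 | $19,552.02
4 | $19,552.02 | $273.73 | $6,327.52 | $13,498.23
5 | $13,498.23 | $188.98 | $6,327.52 | $7,359.69
6 | $7,359.69 | $103.04 | $6,327.52 | $1,135.21
7 | $1,135.21 | $15.89 | $1,151.10 | $0.00
Total paid: $39,116.22

$39,116.22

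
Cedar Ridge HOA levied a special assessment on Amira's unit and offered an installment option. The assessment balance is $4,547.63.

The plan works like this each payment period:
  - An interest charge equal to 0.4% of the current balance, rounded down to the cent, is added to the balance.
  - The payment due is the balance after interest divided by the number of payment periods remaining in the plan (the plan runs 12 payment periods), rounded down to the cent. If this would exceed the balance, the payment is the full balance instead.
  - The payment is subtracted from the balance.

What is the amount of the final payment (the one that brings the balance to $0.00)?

$397.57

Payment period 1: opening $4,547.63; interest $18.19 → $4,565.82; payment $380.48; balance $4,185.34
Payment period 2: opening $4,185.34; interest $16.74 → $4,202.08; payment $382.00; balance $3,820.08
Payment period 3: opening $3,820.08; interest $15.28 → $3,835.36; payment $383.53; balance $3,451.83
Payment period 4: opening $3,451.83; interest $13.80 → $3,465.63; payment $385.07; balance $3,080.56
Payment period 5: opening $3,080.56; interest $12.32 → $3,092.88; payment $386.61; balance $2,706.27
Payment period 6: opening $2,706.27; interest $10.82 → $2,717.09; payment $388.15; balance $2,328.94
Payment period 7: opening $2,328.94; interest $9.31 → $2,338.25; payment $389.70; balance $1,948.55
Payment period 8: opening $1,948.55; interest $7.79 → $1,956.34; payment $391.26; balance $1,565.08
Payment period 9: opening $1,565.08; interest $6.26 → $1,571.34; payment $392.83; balance $1,178.51
Payment period 10: opening $1,178.51; interest $4.71 → $1,183.22; payment $394.40; balance $788.82
Payment period 11: opening $788.82; interest $3.15 → $791.97; payment $395.98; balance $395.99
Payment period 12: opening $395.99; interest $1.58 → $397.57; payment $397.57; balance $0.00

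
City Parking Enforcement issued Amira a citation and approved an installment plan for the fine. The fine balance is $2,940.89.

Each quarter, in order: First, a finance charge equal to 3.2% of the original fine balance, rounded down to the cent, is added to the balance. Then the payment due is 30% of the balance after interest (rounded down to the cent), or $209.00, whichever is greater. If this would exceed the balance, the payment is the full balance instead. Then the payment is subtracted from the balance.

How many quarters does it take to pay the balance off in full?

11

# | Opening | Interest | Payment | End bal
1 | $2,940.89 | $94.10 | $910.49 | $2,124.50
2 | $2,124.50 | $94.10 | $665.58 | $1,553.02
3 | $1,553.02 | $94.10 | $494.13 | $1,152.99
4 | $1,152.99 | $94.10 | $374.12 | $872.97
5 | $872.97 | $94.10 | $290.12 | $676.95
6 | $676.95 | $94.10 | $231.31 | $539.74
7 | $539.74 | $94.10 | $209.00 | $424.84
8 | $424.84 | $94.10 | $209.00 | $309.94
9 | $309.94 | $94.10 | $209.00 | $195.04
10 | $195.04 | $94.10 | $209.00 | $80.14
11 | $80.14 | $94.10 | $174.24 | $0.00
Balance reaches $0.00 in quarter 11.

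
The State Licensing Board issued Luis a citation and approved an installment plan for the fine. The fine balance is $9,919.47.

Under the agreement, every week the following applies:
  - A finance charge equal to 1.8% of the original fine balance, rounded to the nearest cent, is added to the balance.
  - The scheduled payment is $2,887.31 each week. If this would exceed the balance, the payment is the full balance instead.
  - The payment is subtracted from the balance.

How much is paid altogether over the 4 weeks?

$10,633.67

Week 1: $9,919.47 +$178.55 interest = $10,098.02; pay $2,887.31 → $7,210.71
Week 2: $7,210.71 +$178.55 interest = $7,389.26; pay $2,887.31 → $4,501.95
Week 3: $4,501.95 +$178.55 interest = $4,680.50; pay $2,887.31 → $1,793.19
Week 4: $1,793.19 +$178.55 interest = $1,971.74; pay $1,971.74 → $0.00
Total paid: $10,633.67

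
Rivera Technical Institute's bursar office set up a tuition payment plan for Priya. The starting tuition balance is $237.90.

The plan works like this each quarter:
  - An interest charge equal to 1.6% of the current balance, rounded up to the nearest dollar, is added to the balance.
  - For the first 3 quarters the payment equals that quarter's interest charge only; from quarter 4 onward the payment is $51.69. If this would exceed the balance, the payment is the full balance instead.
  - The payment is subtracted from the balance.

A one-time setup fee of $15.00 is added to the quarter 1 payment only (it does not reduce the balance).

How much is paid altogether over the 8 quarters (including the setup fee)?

# | Opening | Interest | Payment | Fee | End bal
1 | $237.90 | $4.00 | $4.00 | $15.00 | $237.90
2 | $237.90 | $4.00 | $4.00 | — | $237.90
3 | $237.90 | $4.00 | $4.00 | — | $237.90
4 | $237.90 | $4.00 | $51.69 | — | $190.21
5 | $190.21 | $4.00 | $51.69 | — | $142.52
6 | $142.52 | $3.00 | $51.69 | — | $93.83
7 | $93.83 | $2.00 | $51.69 | — | $44.14
8 | $44.14 | $1.00 | $45.14 | — | $0.00
Total paid: $278.90

$278.90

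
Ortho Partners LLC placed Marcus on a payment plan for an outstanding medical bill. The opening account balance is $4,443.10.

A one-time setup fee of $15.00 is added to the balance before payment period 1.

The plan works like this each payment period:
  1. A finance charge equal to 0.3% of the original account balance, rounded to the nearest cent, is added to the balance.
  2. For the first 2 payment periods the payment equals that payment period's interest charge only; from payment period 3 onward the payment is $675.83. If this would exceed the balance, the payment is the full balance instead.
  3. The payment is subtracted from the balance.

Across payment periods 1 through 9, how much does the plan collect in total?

$4,578.07

# | Opening | Interest | Payment | End bal
1 | $4,458.10 | $13.33 | $13.33 | $4,458.10
2 | $4,458.10 | $13.33 | $13.33 | $4,458.10
3 | $4,458.10 | $13.33 | $675.83 | $3,795.60
4 | $3,795.60 | $13.33 | $675.83 | $3,133.10
5 | $3,133.10 | $13.33 | $675.83 | $2,470.60
6 | $2,470.60 | $13.33 | $675.83 | $1,808.10
7 | $1,808.10 | $13.33 | $675.83 | $1,145.60
8 | $1,145.60 | $13.33 | $675.83 | $483.10
9 | $483.10 | $13.33 | $496.43 | $0.00
Total paid: $4,578.07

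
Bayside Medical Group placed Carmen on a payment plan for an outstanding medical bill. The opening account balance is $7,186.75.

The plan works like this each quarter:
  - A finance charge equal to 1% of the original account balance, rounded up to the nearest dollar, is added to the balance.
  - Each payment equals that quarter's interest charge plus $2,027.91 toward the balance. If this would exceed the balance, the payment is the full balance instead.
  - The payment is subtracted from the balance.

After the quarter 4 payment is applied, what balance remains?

Quarter 1: $7,186.75 +$72.00 interest = $7,258.75; pay $2,099.91 → $5,158.84
Quarter 2: $5,158.84 +$72.00 interest = $5,230.84; pay $2,099.91 → $3,130.93
Quarter 3: $3,130.93 +$72.00 interest = $3,202.93; pay $2,099.91 → $1,103.02
Quarter 4: $1,103.02 +$72.00 interest = $1,175.02; pay $1,175.02 → $0.00

$0.00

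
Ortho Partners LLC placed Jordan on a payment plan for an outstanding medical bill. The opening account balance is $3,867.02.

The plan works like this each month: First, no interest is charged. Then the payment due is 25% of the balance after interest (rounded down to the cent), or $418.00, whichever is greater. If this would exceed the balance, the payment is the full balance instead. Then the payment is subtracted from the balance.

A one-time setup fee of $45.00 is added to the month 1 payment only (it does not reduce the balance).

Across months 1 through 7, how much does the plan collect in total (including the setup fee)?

$3,912.02

# | Opening | Payment | Fee | End bal
1 | $3,867.02 | $966.75 | $45.00 | $2,900.27
2 | $2,900.27 | $725.06 | — | $2,175.21
3 | $2,175.21 | $543.80 | — | $1,631.41
4 | $1,631.41 | $418.00 | — | $1,213.41
5 | $1,213.41 | $418.00 | — | $795.41
6 | $795.41 | $418.00 | — | $377.41
7 | $377.41 | $377.41 | — | $0.00
Total paid: $3,912.02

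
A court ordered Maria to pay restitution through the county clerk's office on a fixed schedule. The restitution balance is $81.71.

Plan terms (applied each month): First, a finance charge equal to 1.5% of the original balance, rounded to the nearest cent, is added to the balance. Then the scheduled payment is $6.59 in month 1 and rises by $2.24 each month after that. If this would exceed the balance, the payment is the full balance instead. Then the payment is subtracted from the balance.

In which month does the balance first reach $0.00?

Month 1: opening $81.71; interest $1.23 → $82.94; payment $6.59; balance $76.35
Month 2: opening $76.35; interest $1.23 → $77.58; payment $8.83; balance $68.75
Month 3: opening $68.75; interest $1.23 → $69.98; payment $11.07; balance $58.91
Month 4: opening $58.91; interest $1.23 → $60.14; payment $13.31; balance $46.83
Month 5: opening $46.83; interest $1.23 → $48.06; payment $15.55; balance $32.51
Month 6: opening $32.51; interest $1.23 → $33.74; payment $17.79; balance $15.95
Month 7: opening $15.95; interest $1.23 → $17.18; payment $17.18; balance $0.00
Balance reaches $0.00 in month 7.

7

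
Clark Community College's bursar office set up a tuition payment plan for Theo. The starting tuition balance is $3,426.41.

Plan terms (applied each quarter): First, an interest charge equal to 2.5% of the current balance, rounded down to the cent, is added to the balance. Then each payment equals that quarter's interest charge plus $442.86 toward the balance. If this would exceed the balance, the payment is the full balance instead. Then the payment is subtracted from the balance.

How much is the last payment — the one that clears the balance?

$334.54

Quarter 1: opening $3,426.41; interest $85.66 → $3,512.07; payment $528.52; balance $2,983.55
Quarter 2: opening $2,983.55; interest $74.58 → $3,058.13; payment $517.44; balance $2,540.69
Quarter 3: opening $2,540.69; interest $63.51 → $2,604.20; payment $506.37; balance $2,097.83
Quarter 4: opening $2,097.83; interest $52.44 → $2,150.27; payment $495.30; balance $1,654.97
Quarter 5: opening $1,654.97; interest $41.37 → $1,696.34; payment $484.23; balance $1,212.11
Quarter 6: opening $1,212.11; interest $30.30 → $1,242.41; payment $473.16; balance $769.25
Quarter 7: opening $769.25; interest $19.23 → $788.48; payment $462.09; balance $326.39
Quarter 8: opening $326.39; interest $8.15 → $334.54; payment $334.54; balance $0.00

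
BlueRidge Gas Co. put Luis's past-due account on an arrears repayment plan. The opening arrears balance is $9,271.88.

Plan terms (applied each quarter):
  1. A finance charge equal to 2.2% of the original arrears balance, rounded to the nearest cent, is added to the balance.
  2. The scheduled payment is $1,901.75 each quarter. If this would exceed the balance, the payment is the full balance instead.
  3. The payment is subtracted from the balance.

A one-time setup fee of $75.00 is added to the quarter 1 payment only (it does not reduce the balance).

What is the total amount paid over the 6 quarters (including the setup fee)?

Quarter 1: $9,271.88 +$203.98 interest = $9,475.86; pay $1,901.75 (+ $75.00 fee) → $7,574.11
Quarter 2: $7,574.11 +$203.98 interest = $7,778.09; pay $1,901.75 → $5,876.34
Quarter 3: $5,876.34 +$203.98 interest = $6,080.32; pay $1,901.75 → $4,178.57
Quarter 4: $4,178.57 +$203.98 interest = $4,382.55; pay $1,901.75 → $2,480.80
Quarter 5: $2,480.80 +$203.98 interest = $2,684.78; pay $1,901.75 → $783.03
Quarter 6: $783.03 +$203.98 interest = $987.01; pay $987.01 → $0.00
Total paid: $10,570.76

$10,570.76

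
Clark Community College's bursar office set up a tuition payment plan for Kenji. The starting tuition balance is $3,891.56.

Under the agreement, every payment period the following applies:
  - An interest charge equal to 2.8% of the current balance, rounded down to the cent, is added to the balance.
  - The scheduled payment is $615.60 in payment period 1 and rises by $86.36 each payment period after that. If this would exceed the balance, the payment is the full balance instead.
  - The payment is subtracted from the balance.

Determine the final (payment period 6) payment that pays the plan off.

Payment period 1: opening $3,891.56; interest $108.96 → $4,000.52; payment $615.60; balance $3,384.92
Payment period 2: opening $3,384.92; interest $94.77 → $3,479.69; payment $701.96; balance $2,777.73
Payment period 3: opening $2,777.73; interest $77.77 → $2,855.50; payment $788.32; balance $2,067.18
Payment period 4: opening $2,067.18; interest $57.88 → $2,125.06; payment $874.68; balance $1,250.38
Payment period 5: opening $1,250.38; interest $35.01 → $1,285.39; payment $961.04; balance $324.35
Payment period 6: opening $324.35; interest $9.08 → $333.43; payment $333.43; balance $0.00

$333.43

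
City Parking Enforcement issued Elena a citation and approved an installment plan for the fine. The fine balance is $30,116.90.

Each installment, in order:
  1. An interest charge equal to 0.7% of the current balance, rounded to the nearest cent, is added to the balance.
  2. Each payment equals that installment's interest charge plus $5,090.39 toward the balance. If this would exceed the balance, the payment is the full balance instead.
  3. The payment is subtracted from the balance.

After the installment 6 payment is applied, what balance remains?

Installment 1: opening $30,116.90; interest $210.82 → $30,327.72; payment $5,301.21; balance $25,026.51
Installment 2: opening $25,026.51; interest $175.19 → $25,201.70; payment $5,265.58; balance $19,936.12
Installment 3: opening $19,936.12; interest $139.55 → $20,075.67; payment $5,229.94; balance $14,845.73
Installment 4: opening $14,845.73; interest $103.92 → $14,949.65; payment $5,194.31; balance $9,755.34
Installment 5: opening $9,755.34; interest $68.29 → $9,823.63; payment $5,158.68; balance $4,664.95
Installment 6: opening $4,664.95; interest $32.65 → $4,697.60; payment $4,697.60; balance $0.00

$0.00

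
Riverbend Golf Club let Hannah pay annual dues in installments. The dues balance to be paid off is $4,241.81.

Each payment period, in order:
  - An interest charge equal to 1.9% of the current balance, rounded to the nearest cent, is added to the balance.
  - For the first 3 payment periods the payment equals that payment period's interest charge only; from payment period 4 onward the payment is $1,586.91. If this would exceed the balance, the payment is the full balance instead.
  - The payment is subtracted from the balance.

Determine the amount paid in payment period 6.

$1,223.36

# | Opening | Interest | Payment | End bal
1 | $4,241.81 | $80.59 | $80.59 | $4,241.81
2 | $4,241.81 | $80.59 | $80.59 | $4,241.81
3 | $4,241.81 | $80.59 | $80.59 | $4,241.81
4 | $4,241.81 | $80.59 | $1,586.91 | $2,735.49
5 | $2,735.49 | $51.97 | $1,586.91 | $1,200.55
6 | $1,200.55 | $22.81 | $1,223.36 | $0.00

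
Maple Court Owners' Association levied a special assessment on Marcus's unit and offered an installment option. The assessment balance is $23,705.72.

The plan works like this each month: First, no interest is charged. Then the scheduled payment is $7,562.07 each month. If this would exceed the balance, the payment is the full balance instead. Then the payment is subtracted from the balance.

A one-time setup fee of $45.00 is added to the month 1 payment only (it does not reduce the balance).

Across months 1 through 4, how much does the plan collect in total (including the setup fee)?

$23,750.72

Month 1: opening $23,705.72; payment $7,562.07 (+ $45.00 fee); balance $16,143.65
Month 2: opening $16,143.65; payment $7,562.07; balance $8,581.58
Month 3: opening $8,581.58; payment $7,562.07; balance $1,019.51
Month 4: opening $1,019.51; payment $1,019.51; balance $0.00
Total paid: $23,750.72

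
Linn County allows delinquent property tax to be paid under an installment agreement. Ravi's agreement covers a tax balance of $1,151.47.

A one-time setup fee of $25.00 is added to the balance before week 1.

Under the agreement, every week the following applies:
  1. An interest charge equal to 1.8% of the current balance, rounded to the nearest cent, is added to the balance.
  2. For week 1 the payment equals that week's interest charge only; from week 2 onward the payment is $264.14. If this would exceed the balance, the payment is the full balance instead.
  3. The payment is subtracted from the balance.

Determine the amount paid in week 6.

Week 1: opening $1,176.47; interest $21.18 → $1,197.65; payment $21.18; balance $1,176.47
Week 2: opening $1,176.47; interest $21.18 → $1,197.65; payment $264.14; balance $933.51
Week 3: opening $933.51; interest $16.80 → $950.31; payment $264.14; balance $686.17
Week 4: opening $686.17; interest $12.35 → $698.52; payment $264.14; balance $434.38
Week 5: opening $434.38; interest $7.82 → $442.20; payment $264.14; balance $178.06
Week 6: opening $178.06; interest $3.21 → $181.27; payment $181.27; balance $0.00

$181.27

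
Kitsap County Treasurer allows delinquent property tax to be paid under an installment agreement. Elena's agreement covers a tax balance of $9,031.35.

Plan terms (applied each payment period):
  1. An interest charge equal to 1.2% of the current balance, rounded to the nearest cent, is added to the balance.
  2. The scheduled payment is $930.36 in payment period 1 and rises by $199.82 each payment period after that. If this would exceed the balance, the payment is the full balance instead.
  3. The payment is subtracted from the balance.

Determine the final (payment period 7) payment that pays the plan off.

$914.25

# | Opening | Interest | Payment | End bal
1 | $9,031.35 | $108.38 | $930.36 | $8,209.37
2 | $8,209.37 | $98.51 | $1,130.18 | $7,177.70
3 | $7,177.70 | $86.13 | $1,330.00 | $5,933.83
4 | $5,933.83 | $71.21 | $1,529.82 | $4,475.22
5 | $4,475.22 | $53.70 | $1,729.64 | $2,799.28
6 | $2,799.28 | $33.59 | $1,929.46 | $903.41
7 | $903.41 | $10.84 | $914.25 | $0.00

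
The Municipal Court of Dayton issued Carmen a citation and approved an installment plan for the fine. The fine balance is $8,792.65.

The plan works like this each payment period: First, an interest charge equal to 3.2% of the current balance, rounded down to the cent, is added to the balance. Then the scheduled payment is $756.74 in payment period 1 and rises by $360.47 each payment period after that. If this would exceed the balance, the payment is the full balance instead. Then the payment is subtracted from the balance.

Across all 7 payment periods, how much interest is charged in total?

$1,215.57

Payment period 1: opening $8,792.65; interest $281.36 → $9,074.01; payment $756.74; balance $8,317.27
Payment period 2: opening $8,317.27; interest $266.15 → $8,583.42; payment $1,117.21; balance $7,466.21
Payment period 3: opening $7,466.21; interest $238.91 → $7,705.12; payment $1,477.68; balance $6,227.44
Payment period 4: opening $6,227.44; interest $199.27 → $6,426.71; payment $1,838.15; balance $4,588.56
Payment period 5: opening $4,588.56; interest $146.83 → $4,735.39; payment $2,198.62; balance $2,536.77
Payment period 6: opening $2,536.77; interest $81.17 → $2,617.94; payment $2,559.09; balance $58.85
Payment period 7: opening $58.85; interest $1.88 → $60.73; payment $60.73; balance $0.00
Total interest: $281.36 + $266.15 + $238.91 + $199.27 + $146.83 + $81.17 + $1.88 = $1,215.57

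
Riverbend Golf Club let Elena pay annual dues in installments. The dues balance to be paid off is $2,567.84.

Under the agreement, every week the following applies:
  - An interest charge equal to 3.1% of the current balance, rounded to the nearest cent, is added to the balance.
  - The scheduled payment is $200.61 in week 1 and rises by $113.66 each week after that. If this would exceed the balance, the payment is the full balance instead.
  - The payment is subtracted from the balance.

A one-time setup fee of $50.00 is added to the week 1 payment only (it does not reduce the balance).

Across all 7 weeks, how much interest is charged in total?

Week 1: $2,567.84 +$79.60 interest = $2,647.44; pay $200.61 (+ $50.00 fee) → $2,446.83
Week 2: $2,446.83 +$75.85 interest = $2,522.68; pay $314.27 → $2,208.41
Week 3: $2,208.41 +$68.46 interest = $2,276.87; pay $427.93 → $1,848.94
Week 4: $1,848.94 +$57.32 interest = $1,906.26; pay $541.59 → $1,364.67
Week 5: $1,364.67 +$42.30 interest = $1,406.97; pay $655.25 → $751.72
Week 6: $751.72 +$23.30 interest = $775.02; pay $768.91 → $6.11
Week 7: $6.11 +$0.19 interest = $6.30; pay $6.30 → $0.00
Total interest: $79.60 + $75.85 + $68.46 + $57.32 + $42.30 + $23.30 + $0.19 = $347.02

$347.02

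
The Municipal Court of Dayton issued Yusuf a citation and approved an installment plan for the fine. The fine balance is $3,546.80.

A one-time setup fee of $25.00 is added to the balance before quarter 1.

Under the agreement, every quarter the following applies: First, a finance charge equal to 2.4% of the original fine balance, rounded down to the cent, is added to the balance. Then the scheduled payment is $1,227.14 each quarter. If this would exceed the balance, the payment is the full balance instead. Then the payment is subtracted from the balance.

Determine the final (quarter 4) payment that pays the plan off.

$230.86

Quarter 1: opening $3,571.80; interest $85.12 → $3,656.92; payment $1,227.14; balance $2,429.78
Quarter 2: opening $2,429.78; interest $85.12 → $2,514.90; payment $1,227.14; balance $1,287.76
Quarter 3: opening $1,287.76; interest $85.12 → $1,372.88; payment $1,227.14; balance $145.74
Quarter 4: opening $145.74; interest $85.12 → $230.86; payment $230.86; balance $0.00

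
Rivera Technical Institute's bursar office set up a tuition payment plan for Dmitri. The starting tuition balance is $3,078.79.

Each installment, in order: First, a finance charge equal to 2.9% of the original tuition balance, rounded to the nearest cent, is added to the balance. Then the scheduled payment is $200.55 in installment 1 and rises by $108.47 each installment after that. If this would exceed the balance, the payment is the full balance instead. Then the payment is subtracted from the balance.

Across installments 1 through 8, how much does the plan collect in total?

# | Opening | Interest | Payment | End bal
1 | $3,078.79 | $89.28 | $200.55 | $2,967.52
2 | $2,967.52 | $89.28 | $309.02 | $2,747.78
3 | $2,747.78 | $89.28 | $417.49 | $2,419.57
4 | $2,419.57 | $89.28 | $525.96 | $1,982.89
5 | $1,982.89 | $89.28 | $634.43 | $1,437.74
6 | $1,437.74 | $89.28 | $742.90 | $784.12
7 | $784.12 | $89.28 | $851.37 | $22.03
8 | $22.03 | $89.28 | $111.31 | $0.00
Total paid: $3,793.03

$3,793.03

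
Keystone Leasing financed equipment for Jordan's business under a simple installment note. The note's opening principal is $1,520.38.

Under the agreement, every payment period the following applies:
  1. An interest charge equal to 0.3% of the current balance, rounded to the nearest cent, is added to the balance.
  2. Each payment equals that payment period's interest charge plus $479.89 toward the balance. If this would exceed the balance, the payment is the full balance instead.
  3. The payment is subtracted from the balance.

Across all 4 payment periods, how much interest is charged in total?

Payment period 1: $1,520.38 +$4.56 interest = $1,524.94; pay $484.45 → $1,040.49
Payment period 2: $1,040.49 +$3.12 interest = $1,043.61; pay $483.01 → $560.60
Payment period 3: $560.60 +$1.68 interest = $562.28; pay $481.57 → $80.71
Payment period 4: $80.71 +$0.24 interest = $80.95; pay $80.95 → $0.00
Total interest: $4.56 + $3.12 + $1.68 + $0.24 = $9.60

$9.60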